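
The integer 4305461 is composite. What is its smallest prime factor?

4305461 is odd.
Digit sum 23, not divisible by 3.
Ends in 1: not divisible by 5.
7: 4305461 = 7·615065 + 6
11: 4305461 = 11·391405 + 6
13: 4305461 = 13·331189 + 4
17: 4305461 = 17·253262 + 7
19: 4305461 = 19·226603 + 4
23: 4305461 = 23·187193 + 22
29: 4305461 = 29·148464 + 5
31: 4305461 = 31·138885 + 26
37: 4305461 = 37·116363 + 30
41: 4305461 = 41·105011 + 10
43: 4305461 = 43·100127

43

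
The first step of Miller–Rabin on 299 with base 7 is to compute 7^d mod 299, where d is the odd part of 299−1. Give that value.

180

299 − 1 = 298 = 2^1 · 149, so d = 149.
7^1 ≡ 7 (mod 299)
7^2 ≡ 7^2 = 49 ≡ 49 (mod 299)
7^4 ≡ 49^2 = 2401 ≡ 9 (mod 299)
7^8 ≡ 9^2 = 81 ≡ 81 (mod 299)
7^16 ≡ 81^2 = 6561 ≡ 282 (mod 299)
7^32 ≡ 282^2 = 79524 ≡ 289 (mod 299)
7^64 ≡ 289^2 = 83521 ≡ 100 (mod 299)
7^128 ≡ 100^2 = 10000 ≡ 133 (mod 299)
149 = 128 + 16 + 4 + 1 in binary powers of 2.
So 7^149 ≡ 133 · 282 · 9 · 7 ≡ 180 (mod 299).
Squaring chain: 180; never reaches −1, so base 7 is a Miller–Rabin witness that 299 is composite.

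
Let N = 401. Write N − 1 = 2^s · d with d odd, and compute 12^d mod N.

147

401 − 1 = 400 = 2^4 · 25, so d = 25.
12^1 ≡ 12 (mod 401)
12^2 ≡ 12^2 = 144 ≡ 144 (mod 401)
12^4 ≡ 144^2 = 20736 ≡ 285 (mod 401)
12^8 ≡ 285^2 = 81225 ≡ 223 (mod 401)
12^16 ≡ 223^2 = 49729 ≡ 5 (mod 401)
25 = 16 + 8 + 1 in binary powers of 2.
So 12^25 ≡ 5 · 223 · 12 ≡ 147 (mod 401).
Squaring chain: 147 → 356 → 20 → 400; reaches −1, so base 12 does not prove 401 composite.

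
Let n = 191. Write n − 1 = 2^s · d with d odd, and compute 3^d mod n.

191 − 1 = 190 = 2^1 · 95, so d = 95.
3^1 ≡ 3 (mod 191)
3^2 ≡ 3^2 = 9 ≡ 9 (mod 191)
3^4 ≡ 9^2 = 81 ≡ 81 (mod 191)
3^8 ≡ 81^2 = 6561 ≡ 67 (mod 191)
3^16 ≡ 67^2 = 4489 ≡ 96 (mod 191)
3^32 ≡ 96^2 = 9216 ≡ 48 (mod 191)
3^64 ≡ 48^2 = 2304 ≡ 12 (mod 191)
95 = 64 + 16 + 8 + 4 + 2 + 1 in binary powers of 2.
So 3^95 ≡ 12 · 96 · 67 · 81 · 9 · 3 ≡ 1 (mod 191).
Since 3^d ≡ 1 (mod 191), base 3 does not prove 191 composite.

1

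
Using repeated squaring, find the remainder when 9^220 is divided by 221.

152

9^1 ≡ 9 (mod 221)
9^2 ≡ 9^2 = 81 ≡ 81 (mod 221)
9^4 ≡ 81^2 = 6561 ≡ 152 (mod 221)
9^8 ≡ 152^2 = 23104 ≡ 120 (mod 221)
9^16 ≡ 120^2 = 14400 ≡ 35 (mod 221)
9^32 ≡ 35^2 = 1225 ≡ 120 (mod 221)
9^64 ≡ 120^2 = 14400 ≡ 35 (mod 221)
9^128 ≡ 35^2 = 1225 ≡ 120 (mod 221)
220 = 128 + 64 + 16 + 8 + 4 in binary powers of 2.
So 9^220 ≡ 120 · 35 · 35 · 120 · 152 ≡ 152 (mod 221).
Since 152 ≠ 1, base 9 is a Fermat witness: 221 is composite.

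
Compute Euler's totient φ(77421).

50960

Factor: 77421 = 3 · 131 · 197.
φ(77421) = (3−1) · (131−1) · (197−1) = 2 · 130 · 196 = 50960.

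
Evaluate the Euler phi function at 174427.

Factor: 174427 = 11 · 101 · 157.
φ(174427) = (11−1) · (101−1) · (157−1) = 10 · 100 · 156 = 156000.

156000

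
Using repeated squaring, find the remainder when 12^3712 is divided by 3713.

3698

12^1 ≡ 12 (mod 3713)
12^2 ≡ 12^2 = 144 ≡ 144 (mod 3713)
12^4 ≡ 144^2 = 20736 ≡ 2171 (mod 3713)
12^8 ≡ 2171^2 = 4713241 ≡ 1444 (mod 3713)
12^16 ≡ 1444^2 = 2085136 ≡ 2143 (mod 3713)
12^32 ≡ 2143^2 = 4592449 ≡ 3181 (mod 3713)
12^64 ≡ 3181^2 = 10118761 ≡ 836 (mod 3713)
12^128 ≡ 836^2 = 698896 ≡ 852 (mod 3713)
12^256 ≡ 852^2 = 725904 ≡ 1869 (mod 3713)
12^512 ≡ 1869^2 = 3493161 ≡ 2941 (mod 3713)
12^1024 ≡ 2941^2 = 8649481 ≡ 1904 (mod 3713)
12^2048 ≡ 1904^2 = 3625216 ≡ 1328 (mod 3713)
3712 = 2048 + 1024 + 512 + 128 in binary powers of 2.
So 12^3712 ≡ 1328 · 1904 · 2941 · 852 ≡ 3698 (mod 3713).
Since 3698 ≠ 1, base 12 is a Fermat witness: 3713 is composite.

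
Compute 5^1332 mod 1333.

5^1 ≡ 5 (mod 1333)
5^2 ≡ 5^2 = 25 ≡ 25 (mod 1333)
5^4 ≡ 25^2 = 625 ≡ 625 (mod 1333)
5^8 ≡ 625^2 = 390625 ≡ 56 (mod 1333)
5^16 ≡ 56^2 = 3136 ≡ 470 (mod 1333)
5^32 ≡ 470^2 = 220900 ≡ 955 (mod 1333)
5^64 ≡ 955^2 = 912025 ≡ 253 (mod 1333)
5^128 ≡ 253^2 = 64009 ≡ 25 (mod 1333)
5^256 ≡ 25^2 = 625 ≡ 625 (mod 1333)
5^512 ≡ 625^2 = 390625 ≡ 56 (mod 1333)
5^1024 ≡ 56^2 = 3136 ≡ 470 (mod 1333)
1332 = 1024 + 256 + 32 + 16 + 4 in binary powers of 2.
So 5^1332 ≡ 470 · 625 · 955 · 470 · 625 ≡ 838 (mod 1333).
Since 838 ≠ 1, base 5 is a Fermat witness: 1333 is composite.

838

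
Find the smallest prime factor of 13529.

83

13529 is odd.
Digit sum 20, not divisible by 3.
Ends in 9: not divisible by 5.
7: 13529 = 7·1932 + 5
11: 13529 = 11·1229 + 10
13: 13529 = 13·1040 + 9
17: 13529 = 17·795 + 14
19: 13529 = 19·712 + 1
23: 13529 = 23·588 + 5
29: 13529 = 29·466 + 15
31: 13529 = 31·436 + 13
37: 13529 = 37·365 + 24
41: 13529 = 41·329 + 40
43: 13529 = 43·314 + 27
47: 13529 = 47·287 + 40
53: 13529 = 53·255 + 14
59: 13529 = 59·229 + 18
61: 13529 = 61·221 + 48
67: 13529 = 67·201 + 62
71: 13529 = 71·190 + 39
73: 13529 = 73·185 + 24
79: 13529 = 79·171 + 20
83: 13529 = 83·163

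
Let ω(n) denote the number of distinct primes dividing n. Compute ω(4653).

3

4653 = 3^2 · 517
517 = 11 · 47
4653 = 3^2 · 11 · 47, which has 3 distinct prime factors.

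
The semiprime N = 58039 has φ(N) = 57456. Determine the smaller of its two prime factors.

127

φ(n) = (p−1)(q−1) = n − (p+q) + 1, so p + q = 58039 − 57456 + 1 = 584.
p and q are the roots of t² − 584t + 58039 = 0.
Discriminant: 584² − 4·58039 = 341056 − 232156 = 108900; √108900 = 330.
q = (584 − 330)/2 = 127, p = (584 + 330)/2 = 457.
Check: 127 · 457 = 58039.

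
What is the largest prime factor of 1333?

1333 = 31 · 43
43 is prime.
So 1333 = 31 · 43; the largest prime factor is 43.

43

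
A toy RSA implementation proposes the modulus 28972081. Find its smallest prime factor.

28972081 is odd.
Digit sum 37, not divisible by 3.
Ends in 1: not divisible by 5.
7: 28972081 = 7·4138868 + 5
11: 28972081 = 11·2633825 + 6
13: 28972081 = 13·2228621 + 8
17: 28972081 = 17·1704240 + 1
19: 28972081 = 19·1524846 + 7
23: 28972081 = 23·1259655 + 16
29: 28972081 = 29·999037 + 8
31: 28972081 = 31·934583 + 8
37: 28972081 = 37·783029 + 8
41: 28972081 = 41·706636 + 5
43: 28972081 = 43·673769 + 14
47: 28972081 = 47·616427 + 12
53: 28972081 = 53·546643 + 2
59: 28972081 = 59·491052 + 13
61: 28972081 = 61·474952 + 9
67: 28972081 = 67·432419 + 8
71: 28972081 = 71·408057 + 34
73: 28972081 = 73·396877 + 60
79: 28972081 = 79·366735 + 16
83: 28972081 = 83·349061 + 18
89: 28972081 = 89·325529

89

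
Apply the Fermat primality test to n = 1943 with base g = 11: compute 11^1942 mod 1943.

11^1 ≡ 11 (mod 1943)
11^2 ≡ 11^2 = 121 ≡ 121 (mod 1943)
11^4 ≡ 121^2 = 14641 ≡ 1040 (mod 1943)
11^8 ≡ 1040^2 = 1081600 ≡ 1292 (mod 1943)
11^16 ≡ 1292^2 = 1669264 ≡ 227 (mod 1943)
11^32 ≡ 227^2 = 51529 ≡ 1011 (mod 1943)
11^64 ≡ 1011^2 = 1022121 ≡ 103 (mod 1943)
11^128 ≡ 103^2 = 10609 ≡ 894 (mod 1943)
11^256 ≡ 894^2 = 799236 ≡ 663 (mod 1943)
11^512 ≡ 663^2 = 439569 ≡ 451 (mod 1943)
11^1024 ≡ 451^2 = 203401 ≡ 1329 (mod 1943)
1942 = 1024 + 512 + 256 + 128 + 16 + 4 + 2 in binary powers of 2.
So 11^1942 ≡ 1329 · 451 · 663 · 894 · 227 · 1040 · 121 ≡ 138 (mod 1943).
Since 138 ≠ 1, base 11 is a Fermat witness: 1943 is composite.

138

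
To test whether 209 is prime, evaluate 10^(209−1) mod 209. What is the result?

10^1 ≡ 10 (mod 209)
10^2 ≡ 10^2 = 100 ≡ 100 (mod 209)
10^4 ≡ 100^2 = 10000 ≡ 177 (mod 209)
10^8 ≡ 177^2 = 31329 ≡ 188 (mod 209)
10^16 ≡ 188^2 = 35344 ≡ 23 (mod 209)
10^32 ≡ 23^2 = 529 ≡ 111 (mod 209)
10^64 ≡ 111^2 = 12321 ≡ 199 (mod 209)
10^128 ≡ 199^2 = 39601 ≡ 100 (mod 209)
208 = 128 + 64 + 16 in binary powers of 2.
So 10^208 ≡ 100 · 199 · 23 ≡ 199 (mod 209).
Since 199 ≠ 1, base 10 is a Fermat witness: 209 is composite.

199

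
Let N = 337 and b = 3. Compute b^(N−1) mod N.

1

3^1 ≡ 3 (mod 337)
3^2 ≡ 3^2 = 9 ≡ 9 (mod 337)
3^4 ≡ 9^2 = 81 ≡ 81 (mod 337)
3^8 ≡ 81^2 = 6561 ≡ 158 (mod 337)
3^16 ≡ 158^2 = 24964 ≡ 26 (mod 337)
3^32 ≡ 26^2 = 676 ≡ 2 (mod 337)
3^64 ≡ 2^2 = 4 ≡ 4 (mod 337)
3^128 ≡ 4^2 = 16 ≡ 16 (mod 337)
3^256 ≡ 16^2 = 256 ≡ 256 (mod 337)
336 = 256 + 64 + 16 in binary powers of 2.
So 3^336 ≡ 256 · 4 · 26 ≡ 1 (mod 337).
Since the result is 1, base 3 gives no evidence that 337 is composite.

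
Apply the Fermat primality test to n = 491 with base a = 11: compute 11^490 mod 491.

11^1 ≡ 11 (mod 491)
11^2 ≡ 11^2 = 121 ≡ 121 (mod 491)
11^4 ≡ 121^2 = 14641 ≡ 402 (mod 491)
11^8 ≡ 402^2 = 161604 ≡ 65 (mod 491)
11^16 ≡ 65^2 = 4225 ≡ 297 (mod 491)
11^32 ≡ 297^2 = 88209 ≡ 320 (mod 491)
11^64 ≡ 320^2 = 102400 ≡ 272 (mod 491)
11^128 ≡ 272^2 = 73984 ≡ 334 (mod 491)
11^256 ≡ 334^2 = 111556 ≡ 99 (mod 491)
490 = 256 + 128 + 64 + 32 + 8 + 2 in binary powers of 2.
So 11^490 ≡ 99 · 334 · 272 · 320 · 65 · 121 ≡ 1 (mod 491).
Since the result is 1, base 11 gives no evidence that 491 is composite.

1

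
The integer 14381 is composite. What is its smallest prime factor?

73

14381 is odd.
Digit sum 17, not divisible by 3.
Ends in 1: not divisible by 5.
7: 14381 = 7·2054 + 3
11: 14381 = 11·1307 + 4
13: 14381 = 13·1106 + 3
17: 14381 = 17·845 + 16
19: 14381 = 19·756 + 17
23: 14381 = 23·625 + 6
29: 14381 = 29·495 + 26
31: 14381 = 31·463 + 28
37: 14381 = 37·388 + 25
41: 14381 = 41·350 + 31
43: 14381 = 43·334 + 19
47: 14381 = 47·305 + 46
53: 14381 = 53·271 + 18
59: 14381 = 59·243 + 44
61: 14381 = 61·235 + 46
67: 14381 = 67·214 + 43
71: 14381 = 71·202 + 39
73: 14381 = 73·197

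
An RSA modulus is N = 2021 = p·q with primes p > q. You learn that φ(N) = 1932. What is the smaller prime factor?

φ(n) = (p−1)(q−1) = n − (p+q) + 1, so p + q = 2021 − 1932 + 1 = 90.
p and q are the roots of t² − 90t + 2021 = 0.
Discriminant: 90² − 4·2021 = 8100 − 8084 = 16; √16 = 4.
q = (90 − 4)/2 = 43, p = (90 + 4)/2 = 47.
Check: 43 · 47 = 2021.

43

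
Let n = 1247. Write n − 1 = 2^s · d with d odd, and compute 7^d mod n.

1247 − 1 = 1246 = 2^1 · 623, so d = 623.
7^1 ≡ 7 (mod 1247)
7^2 ≡ 7^2 = 49 ≡ 49 (mod 1247)
7^4 ≡ 49^2 = 2401 ≡ 1154 (mod 1247)
7^8 ≡ 1154^2 = 1331716 ≡ 1167 (mod 1247)
7^16 ≡ 1167^2 = 1361889 ≡ 165 (mod 1247)
7^32 ≡ 165^2 = 27225 ≡ 1038 (mod 1247)
7^64 ≡ 1038^2 = 1077444 ≡ 36 (mod 1247)
7^128 ≡ 36^2 = 1296 ≡ 49 (mod 1247)
7^256 ≡ 49^2 = 2401 ≡ 1154 (mod 1247)
7^512 ≡ 1154^2 = 1331716 ≡ 1167 (mod 1247)
623 = 512 + 64 + 32 + 8 + 4 + 2 + 1 in binary powers of 2.
So 7^623 ≡ 1167 · 36 · 1038 · 1167 · 1154 · 49 · 7 ≡ 639 (mod 1247).
Squaring chain: 639; never reaches −1, so base 7 is a Miller–Rabin witness that 1247 is composite.

639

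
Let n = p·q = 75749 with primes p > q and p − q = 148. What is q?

Since p = q + 148, we have 75749 = q(q + 148), so q² + 148q − 75749 = 0.
Discriminant: 148² + 4·75749 = 21904 + 302996 = 324900; √324900 = 570.
q = (−148 + 570)/2 = 211, and p = q + 148 = 359.
Check: 211 · 359 = 75749.

211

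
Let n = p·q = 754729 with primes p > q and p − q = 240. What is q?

Since p = q + 240, we have 754729 = q(q + 240), so q² + 240q − 754729 = 0.
Discriminant: 240² + 4·754729 = 57600 + 3018916 = 3076516; √3076516 = 1754.
q = (−240 + 1754)/2 = 757, and p = q + 240 = 997.
Check: 757 · 997 = 754729.

757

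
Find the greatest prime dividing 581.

83

581 = 7 · 83
83 is prime.
So 581 = 7 · 83; the largest prime factor is 83.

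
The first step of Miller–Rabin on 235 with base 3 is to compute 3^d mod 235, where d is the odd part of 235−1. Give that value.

103

235 − 1 = 234 = 2^1 · 117, so d = 117.
3^1 ≡ 3 (mod 235)
3^2 ≡ 3^2 = 9 ≡ 9 (mod 235)
3^4 ≡ 9^2 = 81 ≡ 81 (mod 235)
3^8 ≡ 81^2 = 6561 ≡ 216 (mod 235)
3^16 ≡ 216^2 = 46656 ≡ 126 (mod 235)
3^32 ≡ 126^2 = 15876 ≡ 131 (mod 235)
3^64 ≡ 131^2 = 17161 ≡ 6 (mod 235)
117 = 64 + 32 + 16 + 4 + 1 in binary powers of 2.
So 3^117 ≡ 6 · 131 · 126 · 81 · 3 ≡ 103 (mod 235).
Squaring chain: 103; never reaches −1, so base 3 is a Miller–Rabin witness that 235 is composite.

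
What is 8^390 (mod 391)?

361

8^1 ≡ 8 (mod 391)
8^2 ≡ 8^2 = 64 ≡ 64 (mod 391)
8^4 ≡ 64^2 = 4096 ≡ 186 (mod 391)
8^8 ≡ 186^2 = 34596 ≡ 188 (mod 391)
8^16 ≡ 188^2 = 35344 ≡ 154 (mod 391)
8^32 ≡ 154^2 = 23716 ≡ 256 (mod 391)
8^64 ≡ 256^2 = 65536 ≡ 239 (mod 391)
8^128 ≡ 239^2 = 57121 ≡ 35 (mod 391)
8^256 ≡ 35^2 = 1225 ≡ 52 (mod 391)
390 = 256 + 128 + 4 + 2 in binary powers of 2.
So 8^390 ≡ 52 · 35 · 186 · 64 ≡ 361 (mod 391).
Since 361 ≠ 1, base 8 is a Fermat witness: 391 is composite.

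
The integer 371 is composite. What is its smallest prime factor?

371 is odd.
Digit sum 11, not divisible by 3.
Ends in 1: not divisible by 5.
7: 371 = 7·53

7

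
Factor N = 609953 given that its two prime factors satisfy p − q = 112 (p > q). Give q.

727

Since p = q + 112, we have 609953 = q(q + 112), so q² + 112q − 609953 = 0.
Discriminant: 112² + 4·609953 = 12544 + 2439812 = 2452356; √2452356 = 1566.
q = (−112 + 1566)/2 = 727, and p = q + 112 = 839.
Check: 727 · 839 = 609953.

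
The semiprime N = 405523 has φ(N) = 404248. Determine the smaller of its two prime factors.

599

φ(n) = (p−1)(q−1) = n − (p+q) + 1, so p + q = 405523 − 404248 + 1 = 1276.
p and q are the roots of t² − 1276t + 405523 = 0.
Discriminant: 1276² − 4·405523 = 1628176 − 1622092 = 6084; √6084 = 78.
q = (1276 − 78)/2 = 599, p = (1276 + 78)/2 = 677.
Check: 599 · 677 = 405523.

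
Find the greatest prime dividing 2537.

2537 = 43 · 59
59 is prime.
So 2537 = 43 · 59; the largest prime factor is 59.

59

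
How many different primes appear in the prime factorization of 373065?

373065 = 3 · 124355
124355 = 5 · 24871
24871 = 7 · 3553
3553 = 11 · 323
323 = 17 · 19
373065 = 3 · 5 · 7 · 11 · 17 · 19, which has 6 distinct prime factors.

6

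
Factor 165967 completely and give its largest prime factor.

165967 = 29 · 5723
5723 = 59 · 97
97 is prime.
So 165967 = 29 · 59 · 97; the largest prime factor is 97.

97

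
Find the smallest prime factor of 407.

11

407 is odd.
Digit sum 11, not divisible by 3.
Ends in 7: not divisible by 5.
7: 407 = 7·58 + 1
11: 407 = 11·37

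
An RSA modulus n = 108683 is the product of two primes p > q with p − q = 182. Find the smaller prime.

Since p = q + 182, we have 108683 = q(q + 182), so q² + 182q − 108683 = 0.
Discriminant: 182² + 4·108683 = 33124 + 434732 = 467856; √467856 = 684.
q = (−182 + 684)/2 = 251, and p = q + 182 = 433.
Check: 251 · 433 = 108683.

251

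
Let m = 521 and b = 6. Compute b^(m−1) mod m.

6^1 ≡ 6 (mod 521)
6^2 ≡ 6^2 = 36 ≡ 36 (mod 521)
6^4 ≡ 36^2 = 1296 ≡ 254 (mod 521)
6^8 ≡ 254^2 = 64516 ≡ 433 (mod 521)
6^16 ≡ 433^2 = 187489 ≡ 450 (mod 521)
6^32 ≡ 450^2 = 202500 ≡ 352 (mod 521)
6^64 ≡ 352^2 = 123904 ≡ 427 (mod 521)
6^128 ≡ 427^2 = 182329 ≡ 500 (mod 521)
6^256 ≡ 500^2 = 250000 ≡ 441 (mod 521)
6^512 ≡ 441^2 = 194481 ≡ 148 (mod 521)
520 = 512 + 8 in binary powers of 2.
So 6^520 ≡ 148 · 433 ≡ 1 (mod 521).
Since the result is 1, base 6 gives no evidence that 521 is composite.

1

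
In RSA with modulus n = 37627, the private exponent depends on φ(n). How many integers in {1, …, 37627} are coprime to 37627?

37240

Factor: 37627 = 191 · 197.
φ(37627) = (191−1) · (197−1) = 190 · 196 = 37240.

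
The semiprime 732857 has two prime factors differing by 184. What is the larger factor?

Since p = q + 184, we have 732857 = q(q + 184), so q² + 184q − 732857 = 0.
Discriminant: 184² + 4·732857 = 33856 + 2931428 = 2965284; √2965284 = 1722.
q = (−184 + 1722)/2 = 769, and p = q + 184 = 953.
Check: 769 · 953 = 732857.

953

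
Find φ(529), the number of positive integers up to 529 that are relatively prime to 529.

Factor: 529 = 23^2.
φ(529) = 23^1·(23−1) = 506.

506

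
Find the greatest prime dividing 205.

205 = 5 · 41
41 is prime.
So 205 = 5 · 41; the largest prime factor is 41.

41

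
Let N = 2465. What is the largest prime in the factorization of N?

2465 = 5 · 493
493 = 17 · 29
29 is prime.
So 2465 = 5 · 17 · 29; the largest prime factor is 29.

29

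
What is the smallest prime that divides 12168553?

12168553 is odd.
Digit sum 31, not divisible by 3.
Ends in 3: not divisible by 5.
7: 12168553 = 7·1738364 + 5
11: 12168553 = 11·1106232 + 1
13: 12168553 = 13·936042 + 7
17: 12168553 = 17·715797 + 4
19: 12168553 = 19·640450 + 3
23: 12168553 = 23·529067 + 12
29: 12168553 = 29·419605 + 8
31: 12168553 = 31·392533 + 30
37: 12168553 = 37·328879 + 30
41: 12168553 = 41·296793 + 40
43: 12168553 = 43·282989 + 26
47: 12168553 = 47·258905 + 18
53: 12168553 = 53·229595 + 18
59: 12168553 = 59·206246 + 39
61: 12168553 = 61·199484 + 29
67: 12168553 = 67·181620 + 13
71: 12168553 = 71·171388 + 5
73: 12168553 = 73·166692 + 37
79: 12168553 = 79·154032 + 25
83: 12168553 = 83·146609 + 6
89: 12168553 = 89·136725 + 28
97: 12168553 = 97·125449

97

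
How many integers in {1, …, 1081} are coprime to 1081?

1012

Factor: 1081 = 23 · 47.
φ(1081) = (23−1) · (47−1) = 22 · 46 = 1012.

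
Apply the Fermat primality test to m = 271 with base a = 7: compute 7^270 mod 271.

7^1 ≡ 7 (mod 271)
7^2 ≡ 7^2 = 49 ≡ 49 (mod 271)
7^4 ≡ 49^2 = 2401 ≡ 233 (mod 271)
7^8 ≡ 233^2 = 54289 ≡ 89 (mod 271)
7^16 ≡ 89^2 = 7921 ≡ 62 (mod 271)
7^32 ≡ 62^2 = 3844 ≡ 50 (mod 271)
7^64 ≡ 50^2 = 2500 ≡ 61 (mod 271)
7^128 ≡ 61^2 = 3721 ≡ 198 (mod 271)
7^256 ≡ 198^2 = 39204 ≡ 180 (mod 271)
270 = 256 + 8 + 4 + 2 in binary powers of 2.
So 7^270 ≡ 180 · 89 · 233 · 49 ≡ 1 (mod 271).
Since the result is 1, base 7 gives no evidence that 271 is composite.

1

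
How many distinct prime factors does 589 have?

2

589 = 19 · 31
589 = 19 · 31, which has 2 distinct prime factors.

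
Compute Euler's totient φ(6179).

Factor: 6179 = 37 · 167.
φ(6179) = (37−1) · (167−1) = 36 · 166 = 5976.

5976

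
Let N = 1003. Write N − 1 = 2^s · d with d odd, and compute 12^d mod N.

1003 − 1 = 1002 = 2^1 · 501, so d = 501.
12^1 ≡ 12 (mod 1003)
12^2 ≡ 12^2 = 144 ≡ 144 (mod 1003)
12^4 ≡ 144^2 = 20736 ≡ 676 (mod 1003)
12^8 ≡ 676^2 = 456976 ≡ 611 (mod 1003)
12^16 ≡ 611^2 = 373321 ≡ 205 (mod 1003)
12^32 ≡ 205^2 = 42025 ≡ 902 (mod 1003)
12^64 ≡ 902^2 = 813604 ≡ 171 (mod 1003)
12^128 ≡ 171^2 = 29241 ≡ 154 (mod 1003)
12^256 ≡ 154^2 = 23716 ≡ 647 (mod 1003)
501 = 256 + 128 + 64 + 32 + 16 + 4 + 1 in binary powers of 2.
So 12^501 ≡ 647 · 154 · 171 · 902 · 205 · 676 · 12 ≡ 139 (mod 1003).
Squaring chain: 139; never reaches −1, so base 12 is a Miller–Rabin witness that 1003 is composite.

139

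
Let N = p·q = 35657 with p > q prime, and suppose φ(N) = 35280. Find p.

φ(n) = (p−1)(q−1) = n − (p+q) + 1, so p + q = 35657 − 35280 + 1 = 378.
p and q are the roots of t² − 378t + 35657 = 0.
Discriminant: 378² − 4·35657 = 142884 − 142628 = 256; √256 = 16.
q = (378 − 16)/2 = 181, p = (378 + 16)/2 = 197.
Check: 181 · 197 = 35657.

197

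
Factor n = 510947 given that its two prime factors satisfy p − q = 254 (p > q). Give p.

Since p = q + 254, we have 510947 = q(q + 254), so q² + 254q − 510947 = 0.
Discriminant: 254² + 4·510947 = 64516 + 2043788 = 2108304; √2108304 = 1452.
q = (−254 + 1452)/2 = 599, and p = q + 254 = 853.
Check: 599 · 853 = 510947.

853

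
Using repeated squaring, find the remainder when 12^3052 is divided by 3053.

522

12^1 ≡ 12 (mod 3053)
12^2 ≡ 12^2 = 144 ≡ 144 (mod 3053)
12^4 ≡ 144^2 = 20736 ≡ 2418 (mod 3053)
12^8 ≡ 2418^2 = 5846724 ≡ 229 (mod 3053)
12^16 ≡ 229^2 = 52441 ≡ 540 (mod 3053)
12^32 ≡ 540^2 = 291600 ≡ 1565 (mod 3053)
12^64 ≡ 1565^2 = 2449225 ≡ 719 (mod 3053)
12^128 ≡ 719^2 = 516961 ≡ 1004 (mod 3053)
12^256 ≡ 1004^2 = 1008016 ≡ 526 (mod 3053)
12^512 ≡ 526^2 = 276676 ≡ 1906 (mod 3053)
12^1024 ≡ 1906^2 = 3632836 ≡ 2819 (mod 3053)
12^2048 ≡ 2819^2 = 7946761 ≡ 2855 (mod 3053)
3052 = 2048 + 512 + 256 + 128 + 64 + 32 + 8 + 4 in binary powers of 2.
So 12^3052 ≡ 2855 · 1906 · 526 · 1004 · 719 · 1565 · 229 · 2418 ≡ 522 (mod 3053).
Since 522 ≠ 1, base 12 is a Fermat witness: 3053 is composite.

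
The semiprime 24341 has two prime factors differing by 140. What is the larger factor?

241

Since p = q + 140, we have 24341 = q(q + 140), so q² + 140q − 24341 = 0.
Discriminant: 140² + 4·24341 = 19600 + 97364 = 116964; √116964 = 342.
q = (−140 + 342)/2 = 101, and p = q + 140 = 241.
Check: 101 · 241 = 24341.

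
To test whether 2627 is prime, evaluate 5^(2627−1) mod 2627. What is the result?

5^1 ≡ 5 (mod 2627)
5^2 ≡ 5^2 = 25 ≡ 25 (mod 2627)
5^4 ≡ 25^2 = 625 ≡ 625 (mod 2627)
5^8 ≡ 625^2 = 390625 ≡ 1829 (mod 2627)
5^16 ≡ 1829^2 = 3345241 ≡ 1070 (mod 2627)
5^32 ≡ 1070^2 = 1144900 ≡ 2155 (mod 2627)
5^64 ≡ 2155^2 = 4644025 ≡ 2116 (mod 2627)
5^128 ≡ 2116^2 = 4477456 ≡ 1048 (mod 2627)
5^256 ≡ 1048^2 = 1098304 ≡ 218 (mod 2627)
5^512 ≡ 218^2 = 47524 ≡ 238 (mod 2627)
5^1024 ≡ 238^2 = 56644 ≡ 1477 (mod 2627)
5^2048 ≡ 1477^2 = 2181529 ≡ 1119 (mod 2627)
2626 = 2048 + 512 + 64 + 2 in binary powers of 2.
So 5^2626 ≡ 1119 · 238 · 2116 · 25 ≡ 928 (mod 2627).
Since 928 ≠ 1, base 5 is a Fermat witness: 2627 is composite.

928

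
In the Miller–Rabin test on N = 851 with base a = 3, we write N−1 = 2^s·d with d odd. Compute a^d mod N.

324

851 − 1 = 850 = 2^1 · 425, so d = 425.
3^1 ≡ 3 (mod 851)
3^2 ≡ 3^2 = 9 ≡ 9 (mod 851)
3^4 ≡ 9^2 = 81 ≡ 81 (mod 851)
3^8 ≡ 81^2 = 6561 ≡ 604 (mod 851)
3^16 ≡ 604^2 = 364816 ≡ 588 (mod 851)
3^32 ≡ 588^2 = 345744 ≡ 238 (mod 851)
3^64 ≡ 238^2 = 56644 ≡ 478 (mod 851)
3^128 ≡ 478^2 = 228484 ≡ 416 (mod 851)
3^256 ≡ 416^2 = 173056 ≡ 303 (mod 851)
425 = 256 + 128 + 32 + 8 + 1 in binary powers of 2.
So 3^425 ≡ 303 · 416 · 238 · 604 · 3 ≡ 324 (mod 851).
Squaring chain: 324; never reaches −1, so base 3 is a Miller–Rabin witness that 851 is composite.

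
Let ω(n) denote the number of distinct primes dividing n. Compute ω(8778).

5

8778 = 2 · 4389
4389 = 3 · 1463
1463 = 7 · 209
209 = 11 · 19
8778 = 2 · 3 · 7 · 11 · 19, which has 5 distinct prime factors.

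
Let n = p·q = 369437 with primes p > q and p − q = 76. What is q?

Since p = q + 76, we have 369437 = q(q + 76), so q² + 76q − 369437 = 0.
Discriminant: 76² + 4·369437 = 5776 + 1477748 = 1483524; √1483524 = 1218.
q = (−76 + 1218)/2 = 571, and p = q + 76 = 647.
Check: 571 · 647 = 369437.

571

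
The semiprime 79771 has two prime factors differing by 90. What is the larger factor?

331

Since p = q + 90, we have 79771 = q(q + 90), so q² + 90q − 79771 = 0.
Discriminant: 90² + 4·79771 = 8100 + 319084 = 327184; √327184 = 572.
q = (−90 + 572)/2 = 241, and p = q + 90 = 331.
Check: 241 · 331 = 79771.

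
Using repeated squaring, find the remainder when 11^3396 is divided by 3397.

11^1 ≡ 11 (mod 3397)
11^2 ≡ 11^2 = 121 ≡ 121 (mod 3397)
11^4 ≡ 121^2 = 14641 ≡ 1053 (mod 3397)
11^8 ≡ 1053^2 = 1108809 ≡ 1387 (mod 3397)
11^16 ≡ 1387^2 = 1923769 ≡ 1067 (mod 3397)
11^32 ≡ 1067^2 = 1138489 ≡ 494 (mod 3397)
11^64 ≡ 494^2 = 244036 ≡ 2849 (mod 3397)
11^128 ≡ 2849^2 = 8116801 ≡ 1368 (mod 3397)
11^256 ≡ 1368^2 = 1871424 ≡ 3074 (mod 3397)
11^512 ≡ 3074^2 = 9449476 ≡ 2419 (mod 3397)
11^1024 ≡ 2419^2 = 5851561 ≡ 1927 (mod 3397)
11^2048 ≡ 1927^2 = 3713329 ≡ 408 (mod 3397)
3396 = 2048 + 1024 + 256 + 64 + 4 in binary powers of 2.
So 11^3396 ≡ 408 · 1927 · 3074 · 2849 · 1053 ≡ 699 (mod 3397).
Since 699 ≠ 1, base 11 is a Fermat witness: 3397 is composite.

699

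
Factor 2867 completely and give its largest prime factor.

61

2867 = 47 · 61
61 is prime.
So 2867 = 47 · 61; the largest prime factor is 61.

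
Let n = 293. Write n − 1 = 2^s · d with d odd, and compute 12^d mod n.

155

293 − 1 = 292 = 2^2 · 73, so d = 73.
12^1 ≡ 12 (mod 293)
12^2 ≡ 12^2 = 144 ≡ 144 (mod 293)
12^4 ≡ 144^2 = 20736 ≡ 226 (mod 293)
12^8 ≡ 226^2 = 51076 ≡ 94 (mod 293)
12^16 ≡ 94^2 = 8836 ≡ 46 (mod 293)
12^32 ≡ 46^2 = 2116 ≡ 65 (mod 293)
12^64 ≡ 65^2 = 4225 ≡ 123 (mod 293)
73 = 64 + 8 + 1 in binary powers of 2.
So 12^73 ≡ 123 · 94 · 12 ≡ 155 (mod 293).
Squaring chain: 155 → 292; reaches −1, so base 12 does not prove 293 composite.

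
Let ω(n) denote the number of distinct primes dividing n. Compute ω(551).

551 = 19 · 29
551 = 19 · 29, which has 2 distinct prime factors.

2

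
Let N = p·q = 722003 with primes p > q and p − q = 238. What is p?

Since p = q + 238, we have 722003 = q(q + 238), so q² + 238q − 722003 = 0.
Discriminant: 238² + 4·722003 = 56644 + 2888012 = 2944656; √2944656 = 1716.
q = (−238 + 1716)/2 = 739, and p = q + 238 = 977.
Check: 739 · 977 = 722003.

977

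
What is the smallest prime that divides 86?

2

86 is even: 2 divides it.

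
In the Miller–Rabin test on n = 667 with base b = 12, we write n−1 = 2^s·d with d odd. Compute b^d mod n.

667 − 1 = 666 = 2^1 · 333, so d = 333.
12^1 ≡ 12 (mod 667)
12^2 ≡ 12^2 = 144 ≡ 144 (mod 667)
12^4 ≡ 144^2 = 20736 ≡ 59 (mod 667)
12^8 ≡ 59^2 = 3481 ≡ 146 (mod 667)
12^16 ≡ 146^2 = 21316 ≡ 639 (mod 667)
12^32 ≡ 639^2 = 408321 ≡ 117 (mod 667)
12^64 ≡ 117^2 = 13689 ≡ 349 (mod 667)
12^128 ≡ 349^2 = 121801 ≡ 407 (mod 667)
12^256 ≡ 407^2 = 165649 ≡ 233 (mod 667)
333 = 256 + 64 + 8 + 4 + 1 in binary powers of 2.
So 12^333 ≡ 233 · 349 · 146 · 59 · 12 ≡ 302 (mod 667).
Squaring chain: 302; never reaches −1, so base 12 is a Miller–Rabin witness that 667 is composite.

302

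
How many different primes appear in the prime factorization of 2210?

4

2210 = 2 · 1105
1105 = 5 · 221
221 = 13 · 17
2210 = 2 · 5 · 13 · 17, which has 4 distinct prime factors.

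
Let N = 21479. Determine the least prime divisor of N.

21479 is odd.
Digit sum 23, not divisible by 3.
Ends in 9: not divisible by 5.
7: 21479 = 7·3068 + 3
11: 21479 = 11·1952 + 7
13: 21479 = 13·1652 + 3
17: 21479 = 17·1263 + 8
19: 21479 = 19·1130 + 9
23: 21479 = 23·933 + 20
29: 21479 = 29·740 + 19
31: 21479 = 31·692 + 27
37: 21479 = 37·580 + 19
41: 21479 = 41·523 + 36
43: 21479 = 43·499 + 22
47: 21479 = 47·457

47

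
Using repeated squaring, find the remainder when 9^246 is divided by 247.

235

9^1 ≡ 9 (mod 247)
9^2 ≡ 9^2 = 81 ≡ 81 (mod 247)
9^4 ≡ 81^2 = 6561 ≡ 139 (mod 247)
9^8 ≡ 139^2 = 19321 ≡ 55 (mod 247)
9^16 ≡ 55^2 = 3025 ≡ 61 (mod 247)
9^32 ≡ 61^2 = 3721 ≡ 16 (mod 247)
9^64 ≡ 16^2 = 256 ≡ 9 (mod 247)
9^128 ≡ 9^2 = 81 ≡ 81 (mod 247)
246 = 128 + 64 + 32 + 16 + 4 + 2 in binary powers of 2.
So 9^246 ≡ 81 · 9 · 16 · 61 · 139 · 81 ≡ 235 (mod 247).
Since 235 ≠ 1, base 9 is a Fermat witness: 247 is composite.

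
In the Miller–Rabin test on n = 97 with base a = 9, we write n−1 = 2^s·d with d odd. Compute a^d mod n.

97 − 1 = 96 = 2^5 · 3, so d = 3.
9^1 ≡ 9 (mod 97)
9^2 ≡ 9^2 = 81 ≡ 81 (mod 97)
3 = 2 + 1 in binary powers of 2.
So 9^3 ≡ 81 · 9 ≡ 50 (mod 97).
Squaring chain: 50 → 75 → 96 → 1 → 1; reaches −1, so base 9 does not prove 97 composite.

50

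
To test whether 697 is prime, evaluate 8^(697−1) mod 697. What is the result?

8^1 ≡ 8 (mod 697)
8^2 ≡ 8^2 = 64 ≡ 64 (mod 697)
8^4 ≡ 64^2 = 4096 ≡ 611 (mod 697)
8^8 ≡ 611^2 = 373321 ≡ 426 (mod 697)
8^16 ≡ 426^2 = 181476 ≡ 256 (mod 697)
8^32 ≡ 256^2 = 65536 ≡ 18 (mod 697)
8^64 ≡ 18^2 = 324 ≡ 324 (mod 697)
8^128 ≡ 324^2 = 104976 ≡ 426 (mod 697)
8^256 ≡ 426^2 = 181476 ≡ 256 (mod 697)
8^512 ≡ 256^2 = 65536 ≡ 18 (mod 697)
696 = 512 + 128 + 32 + 16 + 8 in binary powers of 2.
So 8^696 ≡ 18 · 426 · 18 · 256 · 426 ≡ 256 (mod 697).
Since 256 ≠ 1, base 8 is a Fermat witness: 697 is composite.

256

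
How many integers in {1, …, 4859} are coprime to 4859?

4704

Factor: 4859 = 43 · 113.
φ(4859) = (43−1) · (113−1) = 42 · 112 = 4704.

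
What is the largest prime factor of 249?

249 = 3 · 83
83 is prime.
So 249 = 3 · 83; the largest prime factor is 83.

83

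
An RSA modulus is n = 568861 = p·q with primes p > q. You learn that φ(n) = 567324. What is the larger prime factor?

919

φ(n) = (p−1)(q−1) = n − (p+q) + 1, so p + q = 568861 − 567324 + 1 = 1538.
p and q are the roots of t² − 1538t + 568861 = 0.
Discriminant: 1538² − 4·568861 = 2365444 − 2275444 = 90000; √90000 = 300.
q = (1538 − 300)/2 = 619, p = (1538 + 300)/2 = 919.
Check: 619 · 919 = 568861.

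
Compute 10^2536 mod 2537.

547

10^1 ≡ 10 (mod 2537)
10^2 ≡ 10^2 = 100 ≡ 100 (mod 2537)
10^4 ≡ 100^2 = 10000 ≡ 2389 (mod 2537)
10^8 ≡ 2389^2 = 5707321 ≡ 1608 (mod 2537)
10^16 ≡ 1608^2 = 2585664 ≡ 461 (mod 2537)
10^32 ≡ 461^2 = 212521 ≡ 1950 (mod 2537)
10^64 ≡ 1950^2 = 3802500 ≡ 2074 (mod 2537)
10^128 ≡ 2074^2 = 4301476 ≡ 1261 (mod 2537)
10^256 ≡ 1261^2 = 1590121 ≡ 1959 (mod 2537)
10^512 ≡ 1959^2 = 3837681 ≡ 1737 (mod 2537)
10^1024 ≡ 1737^2 = 3017169 ≡ 676 (mod 2537)
10^2048 ≡ 676^2 = 456976 ≡ 316 (mod 2537)
2536 = 2048 + 256 + 128 + 64 + 32 + 8 in binary powers of 2.
So 10^2536 ≡ 316 · 1959 · 1261 · 2074 · 1950 · 1608 ≡ 547 (mod 2537).
Since 547 ≠ 1, base 10 is a Fermat witness: 2537 is composite.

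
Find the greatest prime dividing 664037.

664037 = 11 · 60367
60367 = 17 · 3551
3551 = 53 · 67
67 is prime.
So 664037 = 11 · 17 · 53 · 67; the largest prime factor is 67.

67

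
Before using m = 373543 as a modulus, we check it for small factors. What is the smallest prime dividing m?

373543 is odd.
Digit sum 25, not divisible by 3.
Ends in 3: not divisible by 5.
7: 373543 = 7·53363 + 2
11: 373543 = 11·33958 + 5
13: 373543 = 13·28734 + 1
17: 373543 = 17·21973 + 2
19: 373543 = 19·19660 + 3
23: 373543 = 23·16241

23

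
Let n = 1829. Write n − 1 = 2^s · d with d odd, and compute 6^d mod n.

1742

1829 − 1 = 1828 = 2^2 · 457, so d = 457.
6^1 ≡ 6 (mod 1829)
6^2 ≡ 6^2 = 36 ≡ 36 (mod 1829)
6^4 ≡ 36^2 = 1296 ≡ 1296 (mod 1829)
6^8 ≡ 1296^2 = 1679616 ≡ 594 (mod 1829)
6^16 ≡ 594^2 = 352836 ≡ 1668 (mod 1829)
6^32 ≡ 1668^2 = 2782224 ≡ 315 (mod 1829)
6^64 ≡ 315^2 = 99225 ≡ 459 (mod 1829)
6^128 ≡ 459^2 = 210681 ≡ 346 (mod 1829)
6^256 ≡ 346^2 = 119716 ≡ 831 (mod 1829)
457 = 256 + 128 + 64 + 8 + 1 in binary powers of 2.
So 6^457 ≡ 831 · 346 · 459 · 594 · 6 ≡ 1742 (mod 1829).
Squaring chain: 1742 → 253; never reaches −1, so base 6 is a Miller–Rabin witness that 1829 is composite.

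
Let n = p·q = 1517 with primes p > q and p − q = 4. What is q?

Since p = q + 4, we have 1517 = q(q + 4), so q² + 4q − 1517 = 0.
Discriminant: 4² + 4·1517 = 16 + 6068 = 6084; √6084 = 78.
q = (−4 + 78)/2 = 37, and p = q + 4 = 41.
Check: 37 · 41 = 1517.

37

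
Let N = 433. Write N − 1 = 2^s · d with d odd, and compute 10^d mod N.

282

433 − 1 = 432 = 2^4 · 27, so d = 27.
10^1 ≡ 10 (mod 433)
10^2 ≡ 10^2 = 100 ≡ 100 (mod 433)
10^4 ≡ 100^2 = 10000 ≡ 41 (mod 433)
10^8 ≡ 41^2 = 1681 ≡ 382 (mod 433)
10^16 ≡ 382^2 = 145924 ≡ 3 (mod 433)
27 = 16 + 8 + 2 + 1 in binary powers of 2.
So 10^27 ≡ 3 · 382 · 100 · 10 ≡ 282 (mod 433).
Squaring chain: 282 → 285 → 254 → 432; reaches −1, so base 10 does not prove 433 composite.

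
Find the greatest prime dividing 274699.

274699 = 53 · 5183
5183 = 71 · 73
73 is prime.
So 274699 = 53 · 71 · 73; the largest prime factor is 73.

73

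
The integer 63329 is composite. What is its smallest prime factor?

7

63329 is odd.
Digit sum 23, not divisible by 3.
Ends in 9: not divisible by 5.
7: 63329 = 7·9047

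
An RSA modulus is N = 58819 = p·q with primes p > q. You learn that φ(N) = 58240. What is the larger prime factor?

φ(n) = (p−1)(q−1) = n − (p+q) + 1, so p + q = 58819 − 58240 + 1 = 580.
p and q are the roots of t² − 580t + 58819 = 0.
Discriminant: 580² − 4·58819 = 336400 − 235276 = 101124; √101124 = 318.
q = (580 − 318)/2 = 131, p = (580 + 318)/2 = 449.
Check: 131 · 449 = 58819.

449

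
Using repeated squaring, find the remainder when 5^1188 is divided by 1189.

5^1 ≡ 5 (mod 1189)
5^2 ≡ 5^2 = 25 ≡ 25 (mod 1189)
5^4 ≡ 25^2 = 625 ≡ 625 (mod 1189)
5^8 ≡ 625^2 = 390625 ≡ 633 (mod 1189)
5^16 ≡ 633^2 = 400689 ≡ 1185 (mod 1189)
5^32 ≡ 1185^2 = 1404225 ≡ 16 (mod 1189)
5^64 ≡ 16^2 = 256 ≡ 256 (mod 1189)
5^128 ≡ 256^2 = 65536 ≡ 141 (mod 1189)
5^256 ≡ 141^2 = 19881 ≡ 857 (mod 1189)
5^512 ≡ 857^2 = 734449 ≡ 836 (mod 1189)
5^1024 ≡ 836^2 = 698896 ≡ 953 (mod 1189)
1188 = 1024 + 128 + 32 + 4 in binary powers of 2.
So 5^1188 ≡ 953 · 141 · 16 · 625 ≡ 674 (mod 1189).
Since 674 ≠ 1, base 5 is a Fermat witness: 1189 is composite.

674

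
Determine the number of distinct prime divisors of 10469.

10469 = 19^2 · 29
10469 = 19^2 · 29, which has 2 distinct prime factors.

2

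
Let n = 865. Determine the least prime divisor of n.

865 is odd.
Digit sum 19, not divisible by 3.
Ends in 5: divisible by 5.

5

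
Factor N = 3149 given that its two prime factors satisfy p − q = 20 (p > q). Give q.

Since p = q + 20, we have 3149 = q(q + 20), so q² + 20q − 3149 = 0.
Discriminant: 20² + 4·3149 = 400 + 12596 = 12996; √12996 = 114.
q = (−20 + 114)/2 = 47, and p = q + 20 = 67.
Check: 47 · 67 = 3149.

47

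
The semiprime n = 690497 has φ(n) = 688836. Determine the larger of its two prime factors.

839

φ(n) = (p−1)(q−1) = n − (p+q) + 1, so p + q = 690497 − 688836 + 1 = 1662.
p and q are the roots of t² − 1662t + 690497 = 0.
Discriminant: 1662² − 4·690497 = 2762244 − 2761988 = 256; √256 = 16.
q = (1662 − 16)/2 = 823, p = (1662 + 16)/2 = 839.
Check: 823 · 839 = 690497.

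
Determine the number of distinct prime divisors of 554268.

6

554268 = 2^2 · 138567
138567 = 3 · 46189
46189 = 11 · 4199
4199 = 13 · 323
323 = 17 · 19
554268 = 2^2 · 3 · 11 · 13 · 17 · 19, which has 6 distinct prime factors.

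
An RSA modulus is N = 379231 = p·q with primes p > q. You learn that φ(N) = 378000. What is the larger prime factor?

φ(n) = (p−1)(q−1) = n − (p+q) + 1, so p + q = 379231 − 378000 + 1 = 1232.
p and q are the roots of t² − 1232t + 379231 = 0.
Discriminant: 1232² − 4·379231 = 1517824 − 1516924 = 900; √900 = 30.
q = (1232 − 30)/2 = 601, p = (1232 + 30)/2 = 631.
Check: 601 · 631 = 379231.

631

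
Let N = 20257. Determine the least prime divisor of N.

20257 is odd.
Digit sum 16, not divisible by 3.
Ends in 7: not divisible by 5.
7: 20257 = 7·2893 + 6
11: 20257 = 11·1841 + 6
13: 20257 = 13·1558 + 3
17: 20257 = 17·1191 + 10
19: 20257 = 19·1066 + 3
23: 20257 = 23·880 + 17
29: 20257 = 29·698 + 15
31: 20257 = 31·653 + 14
37: 20257 = 37·547 + 18
41: 20257 = 41·494 + 3
43: 20257 = 43·471 + 4
47: 20257 = 47·431

47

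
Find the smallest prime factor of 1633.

23

1633 is odd.
Digit sum 13, not divisible by 3.
Ends in 3: not divisible by 5.
7: 1633 = 7·233 + 2
11: 1633 = 11·148 + 5
13: 1633 = 13·125 + 8
17: 1633 = 17·96 + 1
19: 1633 = 19·85 + 18
23: 1633 = 23·71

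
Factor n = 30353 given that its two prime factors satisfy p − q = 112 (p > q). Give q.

127

Since p = q + 112, we have 30353 = q(q + 112), so q² + 112q − 30353 = 0.
Discriminant: 112² + 4·30353 = 12544 + 121412 = 133956; √133956 = 366.
q = (−112 + 366)/2 = 127, and p = q + 112 = 239.
Check: 127 · 239 = 30353.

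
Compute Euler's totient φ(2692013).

Factor: 2692013 = 107 · 139 · 181.
φ(2692013) = (107−1) · (139−1) · (181−1) = 106 · 138 · 180 = 2633040.

2633040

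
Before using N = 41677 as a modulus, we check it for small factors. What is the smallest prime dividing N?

41677 is odd.
Digit sum 25, not divisible by 3.
Ends in 7: not divisible by 5.
7: 41677 = 7·5953 + 6
11: 41677 = 11·3788 + 9
13: 41677 = 13·3205 + 12
17: 41677 = 17·2451 + 10
19: 41677 = 19·2193 + 10
23: 41677 = 23·1812 + 1
29: 41677 = 29·1437 + 4
31: 41677 = 31·1344 + 13
37: 41677 = 37·1126 + 15
41: 41677 = 41·1016 + 21
43: 41677 = 43·969 + 10
47: 41677 = 47·886 + 35
53: 41677 = 53·786 + 19
59: 41677 = 59·706 + 23
61: 41677 = 61·683 + 14
67: 41677 = 67·622 + 3
71: 41677 = 71·587

71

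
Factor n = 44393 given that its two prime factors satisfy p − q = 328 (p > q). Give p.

431

Since p = q + 328, we have 44393 = q(q + 328), so q² + 328q − 44393 = 0.
Discriminant: 328² + 4·44393 = 107584 + 177572 = 285156; √285156 = 534.
q = (−328 + 534)/2 = 103, and p = q + 328 = 431.
Check: 103 · 431 = 44393.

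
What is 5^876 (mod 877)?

1

5^1 ≡ 5 (mod 877)
5^2 ≡ 5^2 = 25 ≡ 25 (mod 877)
5^4 ≡ 25^2 = 625 ≡ 625 (mod 877)
5^8 ≡ 625^2 = 390625 ≡ 360 (mod 877)
5^16 ≡ 360^2 = 129600 ≡ 681 (mod 877)
5^32 ≡ 681^2 = 463761 ≡ 705 (mod 877)
5^64 ≡ 705^2 = 497025 ≡ 643 (mod 877)
5^128 ≡ 643^2 = 413449 ≡ 382 (mod 877)
5^256 ≡ 382^2 = 145924 ≡ 342 (mod 877)
5^512 ≡ 342^2 = 116964 ≡ 323 (mod 877)
876 = 512 + 256 + 64 + 32 + 8 + 4 in binary powers of 2.
So 5^876 ≡ 323 · 342 · 643 · 705 · 360 · 625 ≡ 1 (mod 877).
Since the result is 1, base 5 gives no evidence that 877 is composite.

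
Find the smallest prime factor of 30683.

30683 is odd.
Digit sum 20, not divisible by 3.
Ends in 3: not divisible by 5.
7: 30683 = 7·4383 + 2
11: 30683 = 11·2789 + 4
13: 30683 = 13·2360 + 3
17: 30683 = 17·1804 + 15
19: 30683 = 19·1614 + 17
23: 30683 = 23·1334 + 1
29: 30683 = 29·1058 + 1
31: 30683 = 31·989 + 24
37: 30683 = 37·829 + 10
41: 30683 = 41·748 + 15
43: 30683 = 43·713 + 24
47: 30683 = 47·652 + 39
53: 30683 = 53·578 + 49
59: 30683 = 59·520 + 3
61: 30683 = 61·503

61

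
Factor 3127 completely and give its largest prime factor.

3127 = 53 · 59
59 is prime.
So 3127 = 53 · 59; the largest prime factor is 59.

59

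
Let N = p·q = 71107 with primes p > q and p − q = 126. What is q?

211

Since p = q + 126, we have 71107 = q(q + 126), so q² + 126q − 71107 = 0.
Discriminant: 126² + 4·71107 = 15876 + 284428 = 300304; √300304 = 548.
q = (−126 + 548)/2 = 211, and p = q + 126 = 337.
Check: 211 · 337 = 71107.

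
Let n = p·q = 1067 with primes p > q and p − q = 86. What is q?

Since p = q + 86, we have 1067 = q(q + 86), so q² + 86q − 1067 = 0.
Discriminant: 86² + 4·1067 = 7396 + 4268 = 11664; √11664 = 108.
q = (−86 + 108)/2 = 11, and p = q + 86 = 97.
Check: 11 · 97 = 1067.

11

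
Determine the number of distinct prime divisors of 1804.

3

1804 = 2^2 · 451
451 = 11 · 41
1804 = 2^2 · 11 · 41, which has 3 distinct prime factors.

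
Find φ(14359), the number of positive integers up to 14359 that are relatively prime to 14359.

14104

Factor: 14359 = 83 · 173.
φ(14359) = (83−1) · (173−1) = 82 · 172 = 14104.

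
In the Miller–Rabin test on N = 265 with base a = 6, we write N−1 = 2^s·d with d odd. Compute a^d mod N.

265 − 1 = 264 = 2^3 · 33, so d = 33.
6^1 ≡ 6 (mod 265)
6^2 ≡ 6^2 = 36 ≡ 36 (mod 265)
6^4 ≡ 36^2 = 1296 ≡ 236 (mod 265)
6^8 ≡ 236^2 = 55696 ≡ 46 (mod 265)
6^16 ≡ 46^2 = 2116 ≡ 261 (mod 265)
6^32 ≡ 261^2 = 68121 ≡ 16 (mod 265)
33 = 32 + 1 in binary powers of 2.
So 6^33 ≡ 16 · 6 ≡ 96 (mod 265).
Squaring chain: 96 → 206 → 36; never reaches −1, so base 6 is a Miller–Rabin witness that 265 is composite.

96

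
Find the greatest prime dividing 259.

37

259 = 7 · 37
37 is prime.
So 259 = 7 · 37; the largest prime factor is 37.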